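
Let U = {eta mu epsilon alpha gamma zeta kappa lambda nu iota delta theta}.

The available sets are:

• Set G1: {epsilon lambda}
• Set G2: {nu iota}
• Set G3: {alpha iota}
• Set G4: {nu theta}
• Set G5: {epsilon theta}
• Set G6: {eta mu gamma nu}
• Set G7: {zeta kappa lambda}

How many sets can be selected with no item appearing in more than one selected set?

4

G3, G5, G6, G7 are pairwise disjoint (G3={alpha,iota}; G5={epsilon,theta}; G6={eta,mu,gamma,nu}; G7={zeta,kappa,lambda}).
Every remaining set overlaps one of these, and no 5 of the listed sets are pairwise disjoint, so 4 is the maximum.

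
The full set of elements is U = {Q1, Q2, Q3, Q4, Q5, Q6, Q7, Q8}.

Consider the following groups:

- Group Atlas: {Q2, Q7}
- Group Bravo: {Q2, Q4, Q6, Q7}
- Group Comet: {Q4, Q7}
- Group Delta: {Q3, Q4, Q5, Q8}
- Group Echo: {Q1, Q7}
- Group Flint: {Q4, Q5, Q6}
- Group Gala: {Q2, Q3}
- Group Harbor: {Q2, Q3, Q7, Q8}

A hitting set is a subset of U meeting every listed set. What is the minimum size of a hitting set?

Take H = {Q2, Q4, Q7}. Each listed group contains at least one of these, so H is a hitting set of size 3.
The groups Echo, Flint, Gala are pairwise disjoint, so any hitting set needs a separate element for each — at least 3. Hence 3 is optimal.

3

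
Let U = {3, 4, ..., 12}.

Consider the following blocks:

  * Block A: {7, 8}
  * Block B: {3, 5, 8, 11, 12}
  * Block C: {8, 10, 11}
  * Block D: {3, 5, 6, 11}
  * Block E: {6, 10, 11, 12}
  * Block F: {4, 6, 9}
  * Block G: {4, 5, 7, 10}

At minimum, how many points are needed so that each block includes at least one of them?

Take H = {4, 8, 11}. Each listed block contains at least one of these, so H is a hitting set of size 3.
No choice of 2 points meets every block, so 3 is the minimum.

3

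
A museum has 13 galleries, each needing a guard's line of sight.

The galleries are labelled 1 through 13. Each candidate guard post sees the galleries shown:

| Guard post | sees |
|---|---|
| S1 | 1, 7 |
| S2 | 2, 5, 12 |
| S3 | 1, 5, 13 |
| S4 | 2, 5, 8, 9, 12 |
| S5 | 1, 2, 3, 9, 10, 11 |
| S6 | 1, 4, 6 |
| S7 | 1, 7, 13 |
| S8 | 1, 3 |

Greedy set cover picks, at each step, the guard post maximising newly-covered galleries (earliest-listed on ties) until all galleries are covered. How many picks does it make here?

Greedy: pick S5 (covers 6 new) → pick S4 (covers 3 new) → pick S6 (covers 2 new) → pick S7 (covers 2 new). Total picks: 4.

4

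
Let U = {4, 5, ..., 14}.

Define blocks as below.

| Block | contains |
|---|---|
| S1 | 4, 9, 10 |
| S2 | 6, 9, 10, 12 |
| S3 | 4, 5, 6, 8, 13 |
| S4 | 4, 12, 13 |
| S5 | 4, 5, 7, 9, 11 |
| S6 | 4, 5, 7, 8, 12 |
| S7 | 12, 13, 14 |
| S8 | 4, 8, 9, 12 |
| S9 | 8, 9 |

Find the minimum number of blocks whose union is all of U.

Take {S2, S5, S6, S7}. Their union is {4, 5, 6, 7, 8, 9, 10, 11, 12, 13, 14}, which is all 11 items.
No 3 of the 9 blocks cover everything (all 84 combinations miss at least one item), so 4 is optimal.

4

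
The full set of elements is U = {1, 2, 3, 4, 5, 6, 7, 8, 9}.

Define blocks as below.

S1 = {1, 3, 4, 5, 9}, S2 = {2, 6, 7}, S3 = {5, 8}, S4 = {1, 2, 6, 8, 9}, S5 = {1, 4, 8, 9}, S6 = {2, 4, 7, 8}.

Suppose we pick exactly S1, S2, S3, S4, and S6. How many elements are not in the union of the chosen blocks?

0

Union of S1, S2, S3, S4, S6 = {1, 2, 3, 4, 5, 6, 7, 8, 9} — that's every element, so 0 are uncovered.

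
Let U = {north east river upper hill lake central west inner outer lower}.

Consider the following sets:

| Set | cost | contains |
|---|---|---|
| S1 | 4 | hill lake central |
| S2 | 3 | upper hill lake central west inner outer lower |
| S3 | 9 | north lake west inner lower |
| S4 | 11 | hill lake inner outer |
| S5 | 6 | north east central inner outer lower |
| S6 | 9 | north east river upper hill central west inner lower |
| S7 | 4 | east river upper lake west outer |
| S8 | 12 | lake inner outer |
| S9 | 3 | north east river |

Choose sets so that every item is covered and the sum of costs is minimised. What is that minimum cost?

6

S2, S9 together cover every item (S2 ∪ S9 = {north, east, river, upper, hill, lake, central, west, inner, outer, lower}); total cost 3 + 3 = 6.
No covering selection has total cost below 6.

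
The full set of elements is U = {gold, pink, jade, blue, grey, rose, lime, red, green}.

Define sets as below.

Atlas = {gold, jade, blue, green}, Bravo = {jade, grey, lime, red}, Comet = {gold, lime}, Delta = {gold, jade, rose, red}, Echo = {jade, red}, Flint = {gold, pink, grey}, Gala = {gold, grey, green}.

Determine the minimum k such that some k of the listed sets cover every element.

4

Atlas, Comet, Delta, and Flint cover everything between them: the union {gold, pink, jade, blue, grey, rose, lime, red, green} is all of U.
Only Delta contains rose, so Delta is forced; the remaining 5 elements need at least 3 more sets (each remaining set adds at most 2) — so at least 4 sets are needed, and 4 is optimal.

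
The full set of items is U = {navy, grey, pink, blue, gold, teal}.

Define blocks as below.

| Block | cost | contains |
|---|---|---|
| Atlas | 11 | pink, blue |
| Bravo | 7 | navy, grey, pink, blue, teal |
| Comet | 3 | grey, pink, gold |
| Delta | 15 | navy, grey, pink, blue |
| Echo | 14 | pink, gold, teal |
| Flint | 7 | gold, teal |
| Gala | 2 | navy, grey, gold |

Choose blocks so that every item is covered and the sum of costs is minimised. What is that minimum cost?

Bravo, Gala together cover every item (Bravo ∪ Gala = {navy, grey, pink, blue, gold, teal}); total cost 7 + 2 = 9.
No covering selection has total cost below 9.

9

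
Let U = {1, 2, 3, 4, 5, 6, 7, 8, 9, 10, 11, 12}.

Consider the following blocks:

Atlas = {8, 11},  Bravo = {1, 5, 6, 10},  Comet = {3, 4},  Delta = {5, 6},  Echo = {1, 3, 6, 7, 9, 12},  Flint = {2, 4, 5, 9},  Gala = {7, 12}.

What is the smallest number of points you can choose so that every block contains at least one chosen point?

4

The 4 points {3, 5, 7, 11} hit every block.
The blocks Atlas, Comet, Delta, Gala are pairwise disjoint, so any hitting set needs a separate point for each — at least 4. Hence 4 is optimal.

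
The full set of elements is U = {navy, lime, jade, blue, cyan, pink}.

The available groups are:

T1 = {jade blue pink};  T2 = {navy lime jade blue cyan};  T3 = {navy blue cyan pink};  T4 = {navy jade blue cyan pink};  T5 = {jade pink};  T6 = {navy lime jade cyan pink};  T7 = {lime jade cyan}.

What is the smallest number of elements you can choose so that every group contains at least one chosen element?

Take H = {jade, pink}. Each listed group contains at least one of these, so H is a hitting set of size 2.
No single element lies in every group, so at least 2 are needed and 2 is optimal.

2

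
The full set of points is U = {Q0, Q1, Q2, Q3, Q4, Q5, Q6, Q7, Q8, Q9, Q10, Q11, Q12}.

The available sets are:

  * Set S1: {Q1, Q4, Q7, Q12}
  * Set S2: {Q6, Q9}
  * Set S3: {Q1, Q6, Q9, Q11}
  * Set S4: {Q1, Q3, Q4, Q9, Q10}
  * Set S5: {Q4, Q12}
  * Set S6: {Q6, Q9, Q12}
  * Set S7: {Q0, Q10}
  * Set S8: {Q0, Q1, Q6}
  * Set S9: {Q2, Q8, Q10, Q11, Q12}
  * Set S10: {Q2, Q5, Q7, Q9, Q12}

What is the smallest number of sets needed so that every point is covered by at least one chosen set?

Take {S4, S8, S9, S10}. Their union is {Q0, Q1, Q2, Q3, Q4, Q5, Q6, Q7, Q8, Q9, Q10, Q11, Q12}, which is all 13 points.
No 3 of the 10 sets cover everything (all 120 combinations miss at least one point), so 4 is optimal.

4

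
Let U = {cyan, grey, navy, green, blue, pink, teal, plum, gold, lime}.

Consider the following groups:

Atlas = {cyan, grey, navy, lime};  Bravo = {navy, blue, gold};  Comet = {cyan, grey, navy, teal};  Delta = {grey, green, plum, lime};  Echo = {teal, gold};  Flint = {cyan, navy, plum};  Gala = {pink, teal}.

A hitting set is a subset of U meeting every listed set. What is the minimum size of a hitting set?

3

The 3 points {navy, teal, plum} hit every group.
The groups Bravo, Delta, Gala are pairwise disjoint, so any hitting set needs a separate point for each — at least 3. Hence 3 is optimal.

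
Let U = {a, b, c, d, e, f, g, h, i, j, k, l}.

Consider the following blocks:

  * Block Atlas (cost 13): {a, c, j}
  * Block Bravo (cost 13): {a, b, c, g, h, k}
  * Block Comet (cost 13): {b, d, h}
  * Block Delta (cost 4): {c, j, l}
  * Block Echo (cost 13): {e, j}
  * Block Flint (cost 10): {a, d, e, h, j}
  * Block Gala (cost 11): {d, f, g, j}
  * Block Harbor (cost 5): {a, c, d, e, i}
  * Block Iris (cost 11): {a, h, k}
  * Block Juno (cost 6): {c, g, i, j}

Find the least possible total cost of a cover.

Bravo, Delta, Gala, Harbor together cover every point (Bravo ∪ Delta ∪ Gala ∪ Harbor = {a, b, c, d, e, f, g, h, i, j, k, l}); total cost 13 + 4 + 11 + 5 = 33.
No covering selection has total cost below 33.

33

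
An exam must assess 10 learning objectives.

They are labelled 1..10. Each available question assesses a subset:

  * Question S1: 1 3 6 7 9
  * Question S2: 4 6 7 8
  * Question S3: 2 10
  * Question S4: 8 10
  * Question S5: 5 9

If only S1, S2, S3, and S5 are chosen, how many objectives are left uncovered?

0

Union of S1, S2, S3, S5 = {1, 2, 3, 4, 5, 6, 7, 8, 9, 10} — that's every objective, so 0 are uncovered.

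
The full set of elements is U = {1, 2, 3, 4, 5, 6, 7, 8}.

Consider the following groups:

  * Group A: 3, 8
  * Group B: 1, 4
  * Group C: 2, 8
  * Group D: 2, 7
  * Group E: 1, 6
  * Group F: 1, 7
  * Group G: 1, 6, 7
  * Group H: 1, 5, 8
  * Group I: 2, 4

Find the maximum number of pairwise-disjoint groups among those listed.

A, B, D are pairwise disjoint (A={3,8}; B={1,4}; D={2,7}).
Every remaining group overlaps one of these, and no 4 of the listed groups are pairwise disjoint, so 3 is the maximum.

3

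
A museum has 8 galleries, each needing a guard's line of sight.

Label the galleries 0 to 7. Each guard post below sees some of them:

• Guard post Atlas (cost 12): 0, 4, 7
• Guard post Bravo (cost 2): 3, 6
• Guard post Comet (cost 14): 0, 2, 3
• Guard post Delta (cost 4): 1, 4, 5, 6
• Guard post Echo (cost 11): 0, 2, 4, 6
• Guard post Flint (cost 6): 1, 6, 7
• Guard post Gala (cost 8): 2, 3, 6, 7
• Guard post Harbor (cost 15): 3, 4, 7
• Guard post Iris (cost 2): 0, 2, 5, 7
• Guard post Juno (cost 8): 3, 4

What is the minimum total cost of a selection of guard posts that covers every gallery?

Bravo, Delta, Iris together cover every gallery (Bravo ∪ Delta ∪ Iris = {0, 1, 2, 3, 4, 5, 6, 7}); total cost 2 + 4 + 2 = 8.
No covering selection has total cost below 8.

8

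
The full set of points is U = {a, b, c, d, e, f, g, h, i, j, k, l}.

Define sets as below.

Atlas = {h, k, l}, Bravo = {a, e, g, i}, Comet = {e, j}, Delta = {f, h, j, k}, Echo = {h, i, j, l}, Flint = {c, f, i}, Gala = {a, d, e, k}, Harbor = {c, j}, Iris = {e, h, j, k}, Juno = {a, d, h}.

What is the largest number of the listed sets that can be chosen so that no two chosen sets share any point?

Comet, Flint, Juno are pairwise disjoint (Comet={e,j}; Flint={c,f,i}; Juno={a,d,h}).
Every remaining set overlaps one of these, and no 4 of the listed sets are pairwise disjoint, so 3 is the maximum.

3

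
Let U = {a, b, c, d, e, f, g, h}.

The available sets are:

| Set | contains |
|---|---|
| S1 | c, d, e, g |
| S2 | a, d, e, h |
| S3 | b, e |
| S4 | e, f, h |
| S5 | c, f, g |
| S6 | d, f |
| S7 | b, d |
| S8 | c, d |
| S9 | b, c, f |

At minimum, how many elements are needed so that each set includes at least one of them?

3

T = {c, d, e} meets every set (each contains at least one member of T), and |T| = 3.
No choice of 2 elements meets every set, so 3 is the minimum.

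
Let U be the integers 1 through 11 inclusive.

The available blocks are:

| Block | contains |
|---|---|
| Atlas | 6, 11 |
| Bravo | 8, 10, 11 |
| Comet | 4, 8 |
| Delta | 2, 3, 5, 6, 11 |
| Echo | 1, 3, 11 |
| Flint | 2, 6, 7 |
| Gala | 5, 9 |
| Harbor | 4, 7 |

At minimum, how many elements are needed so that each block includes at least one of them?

4

The 4 elements {5, 7, 8, 11} hit every block.
The blocks Comet, Echo, Flint, Gala are pairwise disjoint, so any hitting set needs a separate element for each — at least 4. Hence 4 is optimal.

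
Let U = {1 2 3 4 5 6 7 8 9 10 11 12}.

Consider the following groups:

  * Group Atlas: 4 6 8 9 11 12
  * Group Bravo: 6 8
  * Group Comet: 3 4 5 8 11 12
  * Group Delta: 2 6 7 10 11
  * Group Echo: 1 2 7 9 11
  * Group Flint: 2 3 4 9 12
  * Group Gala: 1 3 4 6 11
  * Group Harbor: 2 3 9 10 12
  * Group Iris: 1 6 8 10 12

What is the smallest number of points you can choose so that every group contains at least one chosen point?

3

H = {2, 6, 8} meets every group (each contains at least one member of H), and |H| = 3.
No choice of 2 points meets every group, so 3 is the minimum.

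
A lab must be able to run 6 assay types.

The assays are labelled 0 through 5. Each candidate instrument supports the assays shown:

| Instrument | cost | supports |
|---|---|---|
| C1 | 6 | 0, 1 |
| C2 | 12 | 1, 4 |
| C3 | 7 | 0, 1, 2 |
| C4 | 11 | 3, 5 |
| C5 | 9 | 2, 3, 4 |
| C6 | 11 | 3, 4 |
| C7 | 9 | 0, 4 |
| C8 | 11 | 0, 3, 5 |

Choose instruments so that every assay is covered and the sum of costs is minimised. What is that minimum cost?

26

C1, C5, C8 together cover every assay (C1 ∪ C5 ∪ C8 = {0, 1, 2, 3, 4, 5}); total cost 6 + 9 + 11 = 26.
The greedy pick C3, C5, C4 costs 27; no covering selection beats 26.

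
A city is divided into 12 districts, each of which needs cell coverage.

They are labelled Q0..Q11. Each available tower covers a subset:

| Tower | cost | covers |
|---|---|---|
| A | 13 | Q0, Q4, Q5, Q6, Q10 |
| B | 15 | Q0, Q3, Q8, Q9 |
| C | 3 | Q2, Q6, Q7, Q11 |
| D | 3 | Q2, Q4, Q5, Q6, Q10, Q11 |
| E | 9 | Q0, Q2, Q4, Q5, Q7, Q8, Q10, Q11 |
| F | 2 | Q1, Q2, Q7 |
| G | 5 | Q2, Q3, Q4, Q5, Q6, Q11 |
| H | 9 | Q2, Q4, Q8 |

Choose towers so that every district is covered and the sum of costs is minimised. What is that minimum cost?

B, D, F together cover every district (B ∪ D ∪ F = {Q0, Q1, Q2, Q3, Q4, Q5, Q6, Q7, Q8, Q9, Q10, Q11}); total cost 15 + 3 + 2 = 20.
No covering selection has total cost below 20.

20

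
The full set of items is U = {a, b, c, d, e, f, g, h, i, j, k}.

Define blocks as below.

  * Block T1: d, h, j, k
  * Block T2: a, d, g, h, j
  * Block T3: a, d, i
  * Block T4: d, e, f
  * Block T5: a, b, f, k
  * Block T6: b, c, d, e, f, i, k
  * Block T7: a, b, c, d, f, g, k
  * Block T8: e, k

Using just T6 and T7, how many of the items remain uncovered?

2

Union of T6, T7 = {a, b, c, d, e, f, g, i, k}.
Not covered: h, j — 2 items.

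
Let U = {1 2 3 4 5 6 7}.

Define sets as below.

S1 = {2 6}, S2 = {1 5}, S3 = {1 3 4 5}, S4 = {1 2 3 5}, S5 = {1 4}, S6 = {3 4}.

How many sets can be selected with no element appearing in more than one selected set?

3

S1, S2, S6 are pairwise disjoint (S1={2,6}; S2={1,5}; S6={3,4}).
Every remaining set overlaps one of these, and no 4 of the listed sets are pairwise disjoint, so 3 is the maximum.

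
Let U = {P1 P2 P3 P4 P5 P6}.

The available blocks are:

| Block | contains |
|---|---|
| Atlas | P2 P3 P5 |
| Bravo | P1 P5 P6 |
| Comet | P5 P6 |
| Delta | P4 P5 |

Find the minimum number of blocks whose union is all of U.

3

Atlas, Bravo, and Delta cover everything between them: the union {P1, P2, P3, P4, P5, P6} is all of U.
Only Bravo contains P1, so Bravo is forced; the remaining 3 items need at least 2 more blocks (each remaining block adds at most 2) — so at least 3 blocks are needed, and 3 is optimal.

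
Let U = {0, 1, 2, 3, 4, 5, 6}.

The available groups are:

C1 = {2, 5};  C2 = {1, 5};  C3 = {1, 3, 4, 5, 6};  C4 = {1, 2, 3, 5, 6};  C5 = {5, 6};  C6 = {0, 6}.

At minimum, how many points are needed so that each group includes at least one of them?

2

The 2 points {0, 5} hit every group.
The groups C1, C6 are pairwise disjoint, so any hitting set needs a separate point for each — at least 2. Hence 2 is optimal.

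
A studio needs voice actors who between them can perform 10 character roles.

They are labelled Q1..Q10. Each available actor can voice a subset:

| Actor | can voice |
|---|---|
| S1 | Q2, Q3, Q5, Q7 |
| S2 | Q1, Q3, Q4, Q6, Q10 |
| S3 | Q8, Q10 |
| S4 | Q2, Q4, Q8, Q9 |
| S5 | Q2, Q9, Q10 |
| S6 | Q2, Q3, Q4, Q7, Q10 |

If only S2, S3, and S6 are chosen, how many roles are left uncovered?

Union of S2, S3, S6 = {Q1, Q2, Q3, Q4, Q6, Q7, Q8, Q10}.
Not covered: Q5, Q9 — 2 roles.

2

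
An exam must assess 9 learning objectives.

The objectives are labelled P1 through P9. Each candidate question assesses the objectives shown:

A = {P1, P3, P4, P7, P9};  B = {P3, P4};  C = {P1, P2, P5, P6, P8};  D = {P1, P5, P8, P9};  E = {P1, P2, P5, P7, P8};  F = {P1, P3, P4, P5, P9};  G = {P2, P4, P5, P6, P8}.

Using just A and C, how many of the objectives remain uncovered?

0

Union of A, C = {P1, P2, P3, P4, P5, P6, P7, P8, P9} — that's every objective, so 0 are uncovered.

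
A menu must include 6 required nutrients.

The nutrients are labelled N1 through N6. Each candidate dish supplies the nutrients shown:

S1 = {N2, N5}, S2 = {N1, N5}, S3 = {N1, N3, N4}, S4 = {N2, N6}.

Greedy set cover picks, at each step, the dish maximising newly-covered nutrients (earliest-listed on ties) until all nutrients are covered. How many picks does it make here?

Greedy: pick S3 (covers 3 new) → pick S1 (covers 2 new) → pick S4 (covers 1 new). Total picks: 3.

3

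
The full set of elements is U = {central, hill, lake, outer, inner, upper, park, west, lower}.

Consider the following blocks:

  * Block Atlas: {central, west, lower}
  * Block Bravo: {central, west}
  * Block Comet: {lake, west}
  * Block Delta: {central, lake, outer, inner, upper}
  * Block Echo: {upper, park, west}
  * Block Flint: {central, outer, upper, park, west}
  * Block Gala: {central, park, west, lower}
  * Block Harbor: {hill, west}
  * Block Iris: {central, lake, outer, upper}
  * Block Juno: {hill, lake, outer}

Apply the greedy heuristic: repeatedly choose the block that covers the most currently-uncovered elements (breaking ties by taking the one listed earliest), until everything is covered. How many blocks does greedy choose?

3

Greedy: pick Delta (covers 5 new) → pick Gala (covers 3 new) → pick Harbor (covers 1 new). Total picks: 3.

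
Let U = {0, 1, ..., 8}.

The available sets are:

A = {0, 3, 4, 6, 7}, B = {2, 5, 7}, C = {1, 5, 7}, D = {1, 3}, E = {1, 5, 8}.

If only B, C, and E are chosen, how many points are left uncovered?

Union of B, C, E = {1, 2, 5, 7, 8}.
Not covered: 0, 3, 4, 6 — 4 points.

4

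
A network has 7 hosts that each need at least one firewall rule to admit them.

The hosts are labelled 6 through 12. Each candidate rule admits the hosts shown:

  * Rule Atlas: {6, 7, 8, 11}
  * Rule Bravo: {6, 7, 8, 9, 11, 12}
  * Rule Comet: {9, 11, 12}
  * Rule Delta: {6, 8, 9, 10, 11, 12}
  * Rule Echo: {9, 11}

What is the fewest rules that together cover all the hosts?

Take {Bravo, Delta}. Their union is {6, 7, 8, 9, 10, 11, 12}, which is all 7 hosts.
No single rule has all 7 hosts (the largest, Bravo, has 6), so 2 is optimal.

2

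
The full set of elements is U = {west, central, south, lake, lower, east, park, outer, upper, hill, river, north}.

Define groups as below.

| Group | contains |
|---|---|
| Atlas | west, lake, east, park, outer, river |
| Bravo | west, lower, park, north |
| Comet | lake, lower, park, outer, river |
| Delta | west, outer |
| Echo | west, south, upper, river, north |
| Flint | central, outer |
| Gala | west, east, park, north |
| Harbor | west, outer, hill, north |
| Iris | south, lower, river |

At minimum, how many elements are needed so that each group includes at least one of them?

H = {west, lower, outer} meets every group (each contains at least one member of H), and |H| = 3.
The groups Flint, Gala, Iris are pairwise disjoint, so any hitting set needs a separate element for each — at least 3. Hence 3 is optimal.

3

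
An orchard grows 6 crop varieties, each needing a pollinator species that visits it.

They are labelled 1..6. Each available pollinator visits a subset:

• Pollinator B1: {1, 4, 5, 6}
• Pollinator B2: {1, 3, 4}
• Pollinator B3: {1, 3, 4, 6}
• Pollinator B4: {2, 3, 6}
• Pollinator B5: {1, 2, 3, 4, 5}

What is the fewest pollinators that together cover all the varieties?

2

Take {B3, B5}. Their union is {1, 2, 3, 4, 5, 6}, which is all 6 varieties.
No single pollinator has all 6 varieties (the largest, B5, has 5), so 2 is optimal.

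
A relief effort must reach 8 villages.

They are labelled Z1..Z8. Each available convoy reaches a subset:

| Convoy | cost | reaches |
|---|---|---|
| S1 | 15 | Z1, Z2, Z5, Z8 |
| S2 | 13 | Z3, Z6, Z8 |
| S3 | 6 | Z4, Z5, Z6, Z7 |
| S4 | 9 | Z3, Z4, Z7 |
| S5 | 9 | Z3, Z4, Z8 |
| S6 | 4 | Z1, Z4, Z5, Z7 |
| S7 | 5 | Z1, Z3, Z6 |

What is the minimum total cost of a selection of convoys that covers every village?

24

S1, S6, S7 together cover every village (S1 ∪ S6 ∪ S7 = {Z1, Z2, Z3, Z4, Z5, Z6, Z7, Z8}); total cost 15 + 4 + 5 = 24.
No covering selection has total cost below 24.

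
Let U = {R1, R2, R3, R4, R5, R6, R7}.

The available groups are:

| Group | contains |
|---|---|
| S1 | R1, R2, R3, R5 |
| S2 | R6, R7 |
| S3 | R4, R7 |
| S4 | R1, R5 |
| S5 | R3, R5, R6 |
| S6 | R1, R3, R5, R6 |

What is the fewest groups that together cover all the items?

3

Take {S1, S3, S5}. Their union is {R1, R2, R3, R4, R5, R6, R7}, which is all 7 items.
Only S1 contains R2, so S1 is forced; the remaining 3 items need at least 2 more groups (each remaining group adds at most 2) — so at least 3 groups are needed, and 3 is optimal.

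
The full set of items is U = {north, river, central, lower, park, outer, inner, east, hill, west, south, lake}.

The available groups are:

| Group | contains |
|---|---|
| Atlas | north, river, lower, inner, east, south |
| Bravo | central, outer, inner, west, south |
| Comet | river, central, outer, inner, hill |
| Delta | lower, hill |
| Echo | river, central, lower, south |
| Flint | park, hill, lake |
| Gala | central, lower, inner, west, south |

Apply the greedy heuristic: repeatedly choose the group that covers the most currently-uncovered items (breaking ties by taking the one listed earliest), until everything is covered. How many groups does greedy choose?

Greedy: pick Atlas (covers 6 new) → pick Bravo (covers 3 new) → pick Flint (covers 3 new). Total picks: 3.

3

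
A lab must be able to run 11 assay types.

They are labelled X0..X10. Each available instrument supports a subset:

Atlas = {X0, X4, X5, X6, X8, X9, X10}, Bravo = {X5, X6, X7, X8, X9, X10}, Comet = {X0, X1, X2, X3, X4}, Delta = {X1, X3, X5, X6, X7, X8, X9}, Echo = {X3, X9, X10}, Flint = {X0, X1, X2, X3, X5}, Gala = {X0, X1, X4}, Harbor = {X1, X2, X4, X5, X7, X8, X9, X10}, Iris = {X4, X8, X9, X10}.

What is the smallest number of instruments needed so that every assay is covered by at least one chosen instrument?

2

Take {Bravo, Comet}. Their union is {X0, X1, X2, X3, X4, X5, X6, X7, X8, X9, X10}, which is all 11 assays.
No single instrument has all 11 assays (the largest, Harbor, has 8), so 2 is optimal.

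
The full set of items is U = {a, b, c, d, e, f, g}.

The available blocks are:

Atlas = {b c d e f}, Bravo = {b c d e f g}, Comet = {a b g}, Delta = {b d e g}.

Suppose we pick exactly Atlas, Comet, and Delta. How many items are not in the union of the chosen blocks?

Union of Atlas, Comet, Delta = {a, b, c, d, e, f, g} — that's every item, so 0 are uncovered.

0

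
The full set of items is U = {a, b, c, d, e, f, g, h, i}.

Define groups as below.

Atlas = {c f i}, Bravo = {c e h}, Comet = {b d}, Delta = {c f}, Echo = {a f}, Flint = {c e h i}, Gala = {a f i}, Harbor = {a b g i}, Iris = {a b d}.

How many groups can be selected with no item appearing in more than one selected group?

Bravo, Comet, Gala are pairwise disjoint (Bravo={c,e,h}; Comet={b,d}; Gala={a,f,i}).
Every remaining group overlaps one of these, and no 4 of the listed groups are pairwise disjoint, so 3 is the maximum.

3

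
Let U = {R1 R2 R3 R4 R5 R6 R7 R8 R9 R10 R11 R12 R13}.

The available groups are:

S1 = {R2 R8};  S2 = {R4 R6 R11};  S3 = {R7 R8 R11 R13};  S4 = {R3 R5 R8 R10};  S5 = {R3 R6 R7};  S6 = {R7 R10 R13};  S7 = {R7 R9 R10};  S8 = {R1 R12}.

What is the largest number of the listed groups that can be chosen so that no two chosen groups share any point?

4

S1, S2, S6, S8 are pairwise disjoint (S1={R2,R8}; S2={R4,R6,R11}; S6={R7,R10,R13}; S8={R1,R12}).
Every remaining group overlaps one of these, and no 5 of the listed groups are pairwise disjoint, so 4 is the maximum.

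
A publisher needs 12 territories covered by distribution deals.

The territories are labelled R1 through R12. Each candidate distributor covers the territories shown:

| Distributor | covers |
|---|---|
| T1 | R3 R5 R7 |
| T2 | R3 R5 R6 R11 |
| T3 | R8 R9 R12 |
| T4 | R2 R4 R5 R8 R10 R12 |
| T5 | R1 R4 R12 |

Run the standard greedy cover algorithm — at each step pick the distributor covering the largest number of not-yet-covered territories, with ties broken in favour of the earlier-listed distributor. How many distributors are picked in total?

5

Greedy: pick T4 (covers 6 new) → pick T2 (covers 3 new) → pick T1 (covers 1 new) → pick T3 (covers 1 new) → pick T5 (covers 1 new). Total picks: 5.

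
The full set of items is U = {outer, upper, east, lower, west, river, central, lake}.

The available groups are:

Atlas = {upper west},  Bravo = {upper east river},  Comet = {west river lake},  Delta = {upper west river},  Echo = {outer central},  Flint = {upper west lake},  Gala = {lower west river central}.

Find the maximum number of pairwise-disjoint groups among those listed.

2

Echo, Flint are pairwise disjoint (Echo={outer,central}; Flint={upper,west,lake}).
Every remaining group overlaps one of these, and no 3 of the listed groups are pairwise disjoint, so 2 is the maximum.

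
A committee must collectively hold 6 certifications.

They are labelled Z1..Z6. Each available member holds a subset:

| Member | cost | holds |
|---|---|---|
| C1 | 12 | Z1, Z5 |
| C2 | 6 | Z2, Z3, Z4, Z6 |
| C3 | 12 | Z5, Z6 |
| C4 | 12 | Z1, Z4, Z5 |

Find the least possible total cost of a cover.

C2, C4 together cover every certification (C2 ∪ C4 = {Z1, Z2, Z3, Z4, Z5, Z6}); total cost 6 + 12 = 18.
No covering selection has total cost below 18.

18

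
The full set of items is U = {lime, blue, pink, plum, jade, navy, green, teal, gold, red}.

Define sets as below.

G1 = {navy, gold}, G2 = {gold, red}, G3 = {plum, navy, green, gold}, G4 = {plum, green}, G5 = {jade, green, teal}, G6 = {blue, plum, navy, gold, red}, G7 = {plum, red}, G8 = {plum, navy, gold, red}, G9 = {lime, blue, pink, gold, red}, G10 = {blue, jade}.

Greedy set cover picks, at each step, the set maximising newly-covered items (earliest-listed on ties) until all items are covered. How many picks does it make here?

Greedy: pick G6 (covers 5 new) → pick G5 (covers 3 new) → pick G9 (covers 2 new). Total picks: 3.

3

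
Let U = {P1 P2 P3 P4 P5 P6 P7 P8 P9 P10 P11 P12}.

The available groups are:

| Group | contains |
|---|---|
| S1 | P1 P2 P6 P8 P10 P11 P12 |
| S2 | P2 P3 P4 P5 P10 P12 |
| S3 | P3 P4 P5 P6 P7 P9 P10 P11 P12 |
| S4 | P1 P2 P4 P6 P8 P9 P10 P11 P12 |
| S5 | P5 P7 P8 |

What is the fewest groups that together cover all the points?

2

S1 and S3 together: S1 ∪ S3 = {P1, P2, P3, P4, P5, P6, P7, P8, P9, P10, P11, P12} — every point is covered.
No single group has all 12 points (the largest, S3, has 9), so 2 is optimal.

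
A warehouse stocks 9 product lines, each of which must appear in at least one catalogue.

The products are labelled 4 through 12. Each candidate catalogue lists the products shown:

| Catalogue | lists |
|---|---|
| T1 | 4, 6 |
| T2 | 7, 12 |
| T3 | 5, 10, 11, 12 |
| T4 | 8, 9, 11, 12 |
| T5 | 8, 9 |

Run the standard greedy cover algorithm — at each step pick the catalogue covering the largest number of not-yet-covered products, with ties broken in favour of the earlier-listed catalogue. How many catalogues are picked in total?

4

Greedy: pick T3 (covers 4 new) → pick T1 (covers 2 new) → pick T4 (covers 2 new) → pick T2 (covers 1 new). Total picks: 4.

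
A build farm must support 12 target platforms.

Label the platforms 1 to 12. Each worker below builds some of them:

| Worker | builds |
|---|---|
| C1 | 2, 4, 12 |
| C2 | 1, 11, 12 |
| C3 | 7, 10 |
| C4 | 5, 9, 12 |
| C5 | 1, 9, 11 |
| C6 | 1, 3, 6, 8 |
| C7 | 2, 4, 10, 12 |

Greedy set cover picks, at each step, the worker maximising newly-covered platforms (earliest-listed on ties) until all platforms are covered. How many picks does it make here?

5

Greedy: pick C6 (covers 4 new) → pick C7 (covers 4 new) → pick C4 (covers 2 new) → pick C2 (covers 1 new) → pick C3 (covers 1 new). Total picks: 5.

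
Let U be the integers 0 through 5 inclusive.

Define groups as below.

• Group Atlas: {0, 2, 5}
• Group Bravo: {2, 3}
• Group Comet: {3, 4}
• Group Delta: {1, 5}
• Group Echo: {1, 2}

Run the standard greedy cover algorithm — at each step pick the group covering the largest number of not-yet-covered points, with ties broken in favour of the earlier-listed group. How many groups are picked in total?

3

Greedy: pick Atlas (covers 3 new) → pick Comet (covers 2 new) → pick Delta (covers 1 new). Total picks: 3.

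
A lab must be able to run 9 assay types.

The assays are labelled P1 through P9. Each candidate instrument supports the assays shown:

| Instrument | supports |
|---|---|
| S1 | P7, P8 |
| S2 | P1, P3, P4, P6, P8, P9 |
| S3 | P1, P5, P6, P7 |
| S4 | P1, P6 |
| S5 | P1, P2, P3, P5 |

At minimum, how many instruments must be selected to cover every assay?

Take {S1, S2, S5}. Their union is {P1, P2, P3, P4, P5, P6, P7, P8, P9}, which is all 9 assays.
Only S5 contains P2, so S5 is forced; the remaining 5 assays need at least 2 more instruments (each remaining instrument adds at most 4) — so at least 3 instruments are needed, and 3 is optimal.

3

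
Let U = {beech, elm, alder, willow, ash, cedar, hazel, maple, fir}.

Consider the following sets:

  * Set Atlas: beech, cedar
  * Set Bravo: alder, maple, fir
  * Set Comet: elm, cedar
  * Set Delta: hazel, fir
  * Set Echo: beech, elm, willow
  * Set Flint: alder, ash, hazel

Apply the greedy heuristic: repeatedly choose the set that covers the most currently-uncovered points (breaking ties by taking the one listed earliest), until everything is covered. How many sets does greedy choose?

4

Greedy: pick Bravo (covers 3 new) → pick Echo (covers 3 new) → pick Flint (covers 2 new) → pick Atlas (covers 1 new). Total picks: 4.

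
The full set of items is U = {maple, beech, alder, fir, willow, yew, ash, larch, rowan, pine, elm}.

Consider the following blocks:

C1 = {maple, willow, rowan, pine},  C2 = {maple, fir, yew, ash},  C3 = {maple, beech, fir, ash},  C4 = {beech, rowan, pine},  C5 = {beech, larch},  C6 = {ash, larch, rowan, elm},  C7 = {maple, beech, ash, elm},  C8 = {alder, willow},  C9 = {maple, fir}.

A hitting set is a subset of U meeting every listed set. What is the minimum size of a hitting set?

H = {maple, beech, alder, larch} meets every block (each contains at least one member of H), and |H| = 4.
No choice of 3 items meets every block, so 4 is the minimum.

4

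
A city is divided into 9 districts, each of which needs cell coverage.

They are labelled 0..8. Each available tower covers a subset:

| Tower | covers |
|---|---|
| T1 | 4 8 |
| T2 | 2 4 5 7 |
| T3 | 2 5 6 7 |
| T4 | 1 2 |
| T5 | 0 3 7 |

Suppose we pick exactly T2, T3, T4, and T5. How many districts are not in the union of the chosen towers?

Union of T2, T3, T4, T5 = {0, 1, 2, 3, 4, 5, 6, 7}.
Not covered: 8 — 1 district.

1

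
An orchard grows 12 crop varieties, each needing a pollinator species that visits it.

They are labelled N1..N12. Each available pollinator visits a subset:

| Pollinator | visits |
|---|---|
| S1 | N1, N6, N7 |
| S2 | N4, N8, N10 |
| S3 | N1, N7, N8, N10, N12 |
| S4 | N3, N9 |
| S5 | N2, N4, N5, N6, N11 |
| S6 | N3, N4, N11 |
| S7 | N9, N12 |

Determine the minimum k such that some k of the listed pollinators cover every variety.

3

S3 and S4 and S5 together: S3 ∪ S4 ∪ S5 = {N1, N2, N3, N4, N5, N6, N7, N8, N9, N10, N11, N12} — every variety is covered.
Each pollinator has at most 5 varieties, and 2·5 = 10 < 12 — so at least 3 pollinators are needed, and 3 is optimal.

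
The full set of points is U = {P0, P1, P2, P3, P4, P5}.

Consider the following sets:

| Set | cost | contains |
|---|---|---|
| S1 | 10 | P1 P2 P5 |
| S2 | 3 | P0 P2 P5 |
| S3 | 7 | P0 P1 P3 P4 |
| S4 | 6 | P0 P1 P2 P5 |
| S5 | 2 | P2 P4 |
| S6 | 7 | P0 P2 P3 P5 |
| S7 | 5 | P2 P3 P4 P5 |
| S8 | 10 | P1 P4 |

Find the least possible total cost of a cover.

10

S2, S3 together cover every point (S2 ∪ S3 = {P0, P1, P2, P3, P4, P5}); total cost 3 + 7 = 10.
The greedy pick S2, S5, S3 costs 12; no covering selection beats 10.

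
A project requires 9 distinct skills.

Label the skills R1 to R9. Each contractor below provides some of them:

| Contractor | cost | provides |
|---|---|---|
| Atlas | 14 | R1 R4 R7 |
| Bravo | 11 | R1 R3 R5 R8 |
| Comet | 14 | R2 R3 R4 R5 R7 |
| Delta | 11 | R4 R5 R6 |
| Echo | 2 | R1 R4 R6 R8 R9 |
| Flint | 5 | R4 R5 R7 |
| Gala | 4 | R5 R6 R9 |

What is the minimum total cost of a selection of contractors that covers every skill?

Comet, Echo together cover every skill (Comet ∪ Echo = {R1, R2, R3, R4, R5, R6, R7, R8, R9}); total cost 14 + 2 = 16.
The greedy pick Echo, Flint, Comet costs 21; no covering selection beats 16.

16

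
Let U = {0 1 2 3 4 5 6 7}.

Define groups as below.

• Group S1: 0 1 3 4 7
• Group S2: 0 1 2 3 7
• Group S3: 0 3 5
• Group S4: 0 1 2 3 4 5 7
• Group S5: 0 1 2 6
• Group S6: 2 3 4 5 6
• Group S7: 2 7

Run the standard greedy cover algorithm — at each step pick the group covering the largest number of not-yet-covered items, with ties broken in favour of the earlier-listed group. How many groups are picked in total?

Greedy: pick S4 (covers 7 new) → pick S5 (covers 1 new). Total picks: 2.

2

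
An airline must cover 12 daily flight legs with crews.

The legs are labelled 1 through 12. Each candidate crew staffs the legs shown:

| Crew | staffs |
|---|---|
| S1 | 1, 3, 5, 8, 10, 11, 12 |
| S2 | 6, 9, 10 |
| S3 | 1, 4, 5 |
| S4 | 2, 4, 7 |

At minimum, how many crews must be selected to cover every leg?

3

S1 and S2 and S4 together: S1 ∪ S2 ∪ S4 = {1, 2, 3, 4, 5, 6, 7, 8, 9, 10, 11, 12} — every leg is covered.
Only S4 contains 2, so S4 is forced; the remaining 9 legs need at least 2 more crews (each remaining crew adds at most 7) — so at least 3 crews are needed, and 3 is optimal.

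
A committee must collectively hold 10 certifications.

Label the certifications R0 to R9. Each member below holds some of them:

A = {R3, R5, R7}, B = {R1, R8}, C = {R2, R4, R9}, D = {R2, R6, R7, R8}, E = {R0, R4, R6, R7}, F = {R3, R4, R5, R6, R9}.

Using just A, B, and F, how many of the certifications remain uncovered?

2

Union of A, B, F = {R1, R3, R4, R5, R6, R7, R8, R9}.
Not covered: R0, R2 — 2 certifications.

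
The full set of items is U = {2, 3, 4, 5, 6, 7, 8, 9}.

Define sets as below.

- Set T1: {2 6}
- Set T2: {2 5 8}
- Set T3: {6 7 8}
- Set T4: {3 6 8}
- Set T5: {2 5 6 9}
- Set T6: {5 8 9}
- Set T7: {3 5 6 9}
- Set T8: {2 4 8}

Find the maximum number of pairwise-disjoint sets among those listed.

T7, T8 are pairwise disjoint (T7={3,5,6,9}; T8={2,4,8}).
Every remaining set overlaps one of these, and no 3 of the listed sets are pairwise disjoint, so 2 is the maximum.

2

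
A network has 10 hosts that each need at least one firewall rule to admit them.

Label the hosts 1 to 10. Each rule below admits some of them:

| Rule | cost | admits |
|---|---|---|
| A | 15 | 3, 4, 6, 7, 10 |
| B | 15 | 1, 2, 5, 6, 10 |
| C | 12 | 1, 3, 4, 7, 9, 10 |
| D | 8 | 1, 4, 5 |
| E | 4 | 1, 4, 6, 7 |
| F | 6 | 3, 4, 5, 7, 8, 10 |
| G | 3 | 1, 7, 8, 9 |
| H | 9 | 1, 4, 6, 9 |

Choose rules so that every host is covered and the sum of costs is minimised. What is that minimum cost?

24

B, F, G together cover every host (B ∪ F ∪ G = {1, 2, 3, 4, 5, 6, 7, 8, 9, 10}); total cost 15 + 6 + 3 = 24.
The greedy pick G, F, E, B costs 28; no covering selection beats 24.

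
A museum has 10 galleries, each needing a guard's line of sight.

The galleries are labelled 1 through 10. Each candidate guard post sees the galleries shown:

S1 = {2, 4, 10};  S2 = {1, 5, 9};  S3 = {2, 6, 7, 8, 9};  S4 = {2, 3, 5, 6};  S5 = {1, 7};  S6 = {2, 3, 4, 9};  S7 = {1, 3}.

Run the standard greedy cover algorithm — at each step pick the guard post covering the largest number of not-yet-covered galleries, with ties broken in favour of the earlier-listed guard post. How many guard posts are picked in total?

4

Greedy: pick S3 (covers 5 new) → pick S1 (covers 2 new) → pick S2 (covers 2 new) → pick S4 (covers 1 new). Total picks: 4.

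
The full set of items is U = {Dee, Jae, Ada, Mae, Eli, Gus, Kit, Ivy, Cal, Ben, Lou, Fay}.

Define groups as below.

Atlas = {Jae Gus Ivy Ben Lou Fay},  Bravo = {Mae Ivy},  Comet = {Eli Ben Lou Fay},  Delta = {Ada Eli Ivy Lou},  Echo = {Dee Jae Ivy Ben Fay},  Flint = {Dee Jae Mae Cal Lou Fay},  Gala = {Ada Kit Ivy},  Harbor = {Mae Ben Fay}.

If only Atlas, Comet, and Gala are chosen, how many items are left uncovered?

3

Union of Atlas, Comet, Gala = {Jae, Ada, Eli, Gus, Kit, Ivy, Ben, Lou, Fay}.
Not covered: Dee, Mae, Cal — 3 items.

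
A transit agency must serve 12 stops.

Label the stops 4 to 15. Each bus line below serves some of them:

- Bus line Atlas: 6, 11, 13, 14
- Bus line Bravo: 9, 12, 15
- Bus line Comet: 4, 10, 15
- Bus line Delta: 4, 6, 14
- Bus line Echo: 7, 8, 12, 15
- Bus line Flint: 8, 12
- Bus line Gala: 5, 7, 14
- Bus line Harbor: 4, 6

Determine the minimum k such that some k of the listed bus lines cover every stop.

5

Take {Atlas, Bravo, Comet, Flint, Gala}. Their union is {4, 5, 6, 7, 8, 9, 10, 11, 12, 13, 14, 15}, which is all 12 stops.
No 4 of the 8 bus lines cover everything (all 70 combinations miss at least one stop), so 5 is optimal.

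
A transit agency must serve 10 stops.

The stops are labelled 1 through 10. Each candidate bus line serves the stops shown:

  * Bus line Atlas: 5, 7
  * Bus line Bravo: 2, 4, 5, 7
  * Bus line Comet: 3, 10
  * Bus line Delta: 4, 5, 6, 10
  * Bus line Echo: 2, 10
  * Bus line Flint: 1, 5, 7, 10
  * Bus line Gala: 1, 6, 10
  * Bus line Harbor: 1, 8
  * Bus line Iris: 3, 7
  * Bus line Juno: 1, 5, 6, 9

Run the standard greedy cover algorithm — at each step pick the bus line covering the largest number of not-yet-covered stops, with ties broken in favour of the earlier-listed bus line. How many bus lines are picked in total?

Greedy: pick Bravo (covers 4 new) → pick Gala (covers 3 new) → pick Comet (covers 1 new) → pick Harbor (covers 1 new) → pick Juno (covers 1 new). Total picks: 5.
(The true minimum cover uses only 4 bus lines, so greedy is not optimal here.)

5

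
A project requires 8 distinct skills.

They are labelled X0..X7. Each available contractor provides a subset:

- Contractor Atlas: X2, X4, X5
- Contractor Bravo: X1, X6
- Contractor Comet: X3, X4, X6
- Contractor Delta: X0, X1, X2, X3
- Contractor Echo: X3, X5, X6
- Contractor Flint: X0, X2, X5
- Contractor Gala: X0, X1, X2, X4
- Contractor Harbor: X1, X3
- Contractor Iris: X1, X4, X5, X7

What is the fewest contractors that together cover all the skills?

3

Comet and Delta and Iris together: Comet ∪ Delta ∪ Iris = {X0, X1, X2, X3, X4, X5, X6, X7} — every skill is covered.
Only Iris contains X7, so Iris is forced; the remaining 4 skills need at least 2 more contractors (each remaining contractor adds at most 3) — so at least 3 contractors are needed, and 3 is optimal.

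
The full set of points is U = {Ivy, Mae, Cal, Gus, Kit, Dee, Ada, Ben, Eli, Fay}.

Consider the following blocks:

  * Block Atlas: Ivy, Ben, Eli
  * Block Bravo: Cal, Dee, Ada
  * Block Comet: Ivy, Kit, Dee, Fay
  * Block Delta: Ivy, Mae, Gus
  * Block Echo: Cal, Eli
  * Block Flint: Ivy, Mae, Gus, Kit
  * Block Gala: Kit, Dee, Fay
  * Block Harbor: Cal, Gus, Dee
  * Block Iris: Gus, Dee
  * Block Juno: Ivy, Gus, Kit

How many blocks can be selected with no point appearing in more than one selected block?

3

Delta, Echo, Gala are pairwise disjoint (Delta={Ivy,Mae,Gus}; Echo={Cal,Eli}; Gala={Kit,Dee,Fay}).
Every remaining block overlaps one of these, and no 4 of the listed blocks are pairwise disjoint, so 3 is the maximum.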